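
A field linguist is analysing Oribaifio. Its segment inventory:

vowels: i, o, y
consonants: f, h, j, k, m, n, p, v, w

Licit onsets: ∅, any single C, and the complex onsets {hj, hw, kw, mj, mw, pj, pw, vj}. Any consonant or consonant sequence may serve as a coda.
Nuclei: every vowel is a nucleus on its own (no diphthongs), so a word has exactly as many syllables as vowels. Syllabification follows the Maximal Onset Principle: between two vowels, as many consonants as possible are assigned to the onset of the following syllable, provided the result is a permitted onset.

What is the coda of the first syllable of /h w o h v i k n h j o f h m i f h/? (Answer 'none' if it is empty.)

The vowels are o, i, o, i — 4 nuclei, so 4 syllables.
/o…i/ gap (V1→V2): /hv/; trying suffixes from longest down, /v/ is the first permitted one, so coda /h/ | onset /v/.
/i…o/ gap (V2→V3): cluster /knhj/ — the longest permitted-onset suffix is /hj/; onset = /hj/, preceding coda = /kn/.
/o…i/ gap (V3→V4): cluster /fhm/ — the longest permitted-onset suffix is /m/; onset = /m/, preceding coda = /fh/.
Putting it together: hwoh.vikn.hjofh.mifh.
Syllable 1 is /hwoh/: onset /hw/, nucleus /o/, coda /h/.

h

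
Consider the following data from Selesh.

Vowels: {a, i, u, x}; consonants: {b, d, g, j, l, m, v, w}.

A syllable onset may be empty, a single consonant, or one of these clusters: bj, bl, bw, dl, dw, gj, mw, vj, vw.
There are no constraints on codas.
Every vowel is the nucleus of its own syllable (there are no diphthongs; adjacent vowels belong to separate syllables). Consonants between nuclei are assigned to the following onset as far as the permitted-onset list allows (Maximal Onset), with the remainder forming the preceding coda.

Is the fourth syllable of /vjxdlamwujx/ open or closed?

open

Vowels present: x, a, u, x; each is a nucleus, giving 4 syllables.
σ1/σ2 boundary: cluster /dl/ — /dl/ is itself a permitted onset, so the whole cluster goes right; preceding coda = ∅.
σ2/σ3 boundary: /mw/ — entire cluster is a permitted onset → onset /mw/, coda ∅.
σ3/σ4 boundary: /j/ is a single consonant, so it becomes the next onset.
Putting it together: vjx.dla.mwu.jx.
Syllable 4 is /jx/; it ends in its nucleus with no coda, so it is open.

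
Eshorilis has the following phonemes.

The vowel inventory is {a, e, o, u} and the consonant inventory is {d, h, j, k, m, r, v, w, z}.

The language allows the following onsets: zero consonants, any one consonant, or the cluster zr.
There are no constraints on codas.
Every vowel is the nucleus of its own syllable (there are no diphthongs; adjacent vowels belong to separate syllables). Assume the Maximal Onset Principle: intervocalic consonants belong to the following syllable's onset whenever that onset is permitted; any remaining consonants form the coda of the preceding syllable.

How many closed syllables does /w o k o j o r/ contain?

The vowels are o, o, o — 3 nuclei, so 3 syllables.
V1 /o/ – V2 /o/: /k/ is a single consonant, so it becomes the next onset.
V2 /o/ – V3 /o/: /j/ is a single consonant, so it becomes the next onset.
So the parse is wo.ko.jor.
Classifying each syllable: /wo/ (open), /ko/ (open), /jor/ (closed).
Closed syllables: 1.

1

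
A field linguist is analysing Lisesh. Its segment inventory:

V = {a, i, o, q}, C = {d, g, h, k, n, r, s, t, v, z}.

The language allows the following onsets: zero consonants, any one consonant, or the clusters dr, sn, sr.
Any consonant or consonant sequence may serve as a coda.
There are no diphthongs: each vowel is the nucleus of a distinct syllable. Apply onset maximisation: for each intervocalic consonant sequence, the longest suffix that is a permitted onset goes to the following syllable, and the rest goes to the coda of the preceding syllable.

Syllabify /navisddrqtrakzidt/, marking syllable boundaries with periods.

Vowels present: a, i, q, a, i; each is a nucleus, giving 5 syllables.
σ1/σ2 boundary: /v/ is a single consonant, so it becomes the next onset.
σ2/σ3 boundary: /sddr/ splits as /sd/ + /dr/ (/dr/ is the longest suffix that is a licit onset).
σ3/σ4 boundary: /tr/ splits as /t/ + /r/ (/r/ is the longest suffix that is a licit onset).
σ4/σ5 boundary: /kz/ — longest licit onset from the right is /z/, leaving /k/ as coda.

na.visd.drqt.rak.zidt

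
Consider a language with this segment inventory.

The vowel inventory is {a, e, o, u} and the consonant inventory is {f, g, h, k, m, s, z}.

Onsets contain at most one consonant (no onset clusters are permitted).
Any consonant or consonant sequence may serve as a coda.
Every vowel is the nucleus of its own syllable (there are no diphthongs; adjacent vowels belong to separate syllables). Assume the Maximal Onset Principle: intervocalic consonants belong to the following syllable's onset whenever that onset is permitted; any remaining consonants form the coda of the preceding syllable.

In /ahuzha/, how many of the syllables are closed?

1

Nuclei (vowels): a, u, a → 3 syllables.
/a…u/ gap (V1→V2): just /h/ — single C goes to the following onset.
/u…a/ gap (V2→V3): cluster /zh/ — the longest permitted-onset suffix is /h/; onset = /h/, preceding coda = /z/.
So the parse is a.huz.ha.
Classifying each syllable: /a/ (open), /huz/ (closed), /ha/ (open).
Closed syllables: 1.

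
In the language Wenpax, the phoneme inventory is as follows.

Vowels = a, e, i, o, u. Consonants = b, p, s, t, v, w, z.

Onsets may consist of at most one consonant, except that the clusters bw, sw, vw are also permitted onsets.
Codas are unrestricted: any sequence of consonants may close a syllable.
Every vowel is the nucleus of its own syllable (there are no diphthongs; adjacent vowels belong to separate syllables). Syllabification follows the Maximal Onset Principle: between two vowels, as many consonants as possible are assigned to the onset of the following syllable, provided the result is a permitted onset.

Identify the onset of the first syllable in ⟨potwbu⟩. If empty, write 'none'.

p

The vowels are o, u — 2 nuclei, so 2 syllables.
Between /o/ (V1) and /u/ (V2): cluster /twb/ — the longest permitted-onset suffix is /b/; onset = /b/, preceding coda = /tw/.
Putting it together: potw.bu.
Syllable 1 is /potw/: onset /p/, nucleus /o/, coda /tw/.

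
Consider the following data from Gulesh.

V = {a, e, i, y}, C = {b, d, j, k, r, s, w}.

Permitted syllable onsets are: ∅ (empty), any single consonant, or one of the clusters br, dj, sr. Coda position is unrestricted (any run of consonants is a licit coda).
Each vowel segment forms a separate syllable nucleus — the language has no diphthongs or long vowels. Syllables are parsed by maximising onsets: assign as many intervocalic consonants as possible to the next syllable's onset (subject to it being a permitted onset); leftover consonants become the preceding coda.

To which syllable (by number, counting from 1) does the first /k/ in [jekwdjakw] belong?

1

The vowels are e, a — 2 nuclei, so 2 syllables.
V1 /e/ – V2 /a/: /kwdj/ — longest licit onset from the right is /dj/, leaving /kw/ as coda.
Putting it together: jekw.djakw.
The first /k/ is in the coda of syllable 1 (/jekw/).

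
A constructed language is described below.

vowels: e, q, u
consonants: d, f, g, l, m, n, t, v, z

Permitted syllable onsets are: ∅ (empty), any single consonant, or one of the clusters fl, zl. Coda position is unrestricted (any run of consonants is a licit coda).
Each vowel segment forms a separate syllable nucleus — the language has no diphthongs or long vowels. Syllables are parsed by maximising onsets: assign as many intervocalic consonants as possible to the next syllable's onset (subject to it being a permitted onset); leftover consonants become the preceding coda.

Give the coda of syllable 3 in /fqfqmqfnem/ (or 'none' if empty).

Vowels present: q, q, q, e; each is a nucleus, giving 4 syllables.
Between /q/ (V1) and /q/ (V2): just /f/ — single C goes to the following onset.
Between /q/ (V2) and /q/ (V3): /m/ is a single consonant, so it becomes the next onset.
Between /q/ (V3) and /e/ (V4): /fn/; trying suffixes from longest down, /n/ is the first permitted one, so coda /f/ | onset /n/.
Syllabification: fq.fq.mqf.nem.
Syllable 3 is /mqf/: onset /m/, nucleus /q/, coda /f/.

f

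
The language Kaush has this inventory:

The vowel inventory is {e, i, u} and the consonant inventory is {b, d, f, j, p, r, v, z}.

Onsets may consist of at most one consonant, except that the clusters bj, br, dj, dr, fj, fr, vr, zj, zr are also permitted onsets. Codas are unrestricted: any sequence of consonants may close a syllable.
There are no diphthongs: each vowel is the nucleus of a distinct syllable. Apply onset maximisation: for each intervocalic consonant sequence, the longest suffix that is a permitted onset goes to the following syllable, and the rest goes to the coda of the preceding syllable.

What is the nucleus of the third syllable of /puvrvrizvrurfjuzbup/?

Vowels present: u, i, u, u, u; each is a nucleus, giving 5 syllables.
The third nucleus (vowel 3 from the left) is /u/.

u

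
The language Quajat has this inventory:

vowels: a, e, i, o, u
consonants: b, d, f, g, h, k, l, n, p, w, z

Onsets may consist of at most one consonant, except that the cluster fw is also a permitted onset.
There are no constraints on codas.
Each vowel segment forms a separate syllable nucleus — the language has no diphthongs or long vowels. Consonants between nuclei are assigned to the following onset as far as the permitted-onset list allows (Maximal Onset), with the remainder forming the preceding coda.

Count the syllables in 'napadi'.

The vowels are a, a, i — 3 nuclei, so 3 syllables.

3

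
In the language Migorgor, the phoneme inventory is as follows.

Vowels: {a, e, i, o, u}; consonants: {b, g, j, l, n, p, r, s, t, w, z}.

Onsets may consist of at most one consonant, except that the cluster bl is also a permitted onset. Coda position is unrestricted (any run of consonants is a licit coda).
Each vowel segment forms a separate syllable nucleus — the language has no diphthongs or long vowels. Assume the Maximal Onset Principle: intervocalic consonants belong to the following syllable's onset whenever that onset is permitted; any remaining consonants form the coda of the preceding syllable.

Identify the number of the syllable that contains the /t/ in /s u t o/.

2

The vowels are u, o — 2 nuclei, so 2 syllables.
Between /u/ (V1) and /o/ (V2): /t/ → onset of the next syllable (single consonants are always licit onsets).
Putting it together: su.to.
The /t/ is in the onset of syllable 2 (/to/).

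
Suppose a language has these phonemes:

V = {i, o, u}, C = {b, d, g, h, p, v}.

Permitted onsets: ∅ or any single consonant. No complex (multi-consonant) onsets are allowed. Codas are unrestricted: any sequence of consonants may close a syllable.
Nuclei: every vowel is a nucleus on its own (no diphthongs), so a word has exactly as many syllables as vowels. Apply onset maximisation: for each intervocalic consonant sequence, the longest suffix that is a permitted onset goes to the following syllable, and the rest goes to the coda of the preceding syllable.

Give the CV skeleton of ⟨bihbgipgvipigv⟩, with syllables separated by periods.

Nuclei (vowels): i, i, i, i → 4 syllables.
V1 /i/ – V2 /i/: cluster /hbg/ — the longest permitted-onset suffix is /g/; onset = /g/, preceding coda = /hb/.
V2 /i/ – V3 /i/: /pgv/; trying suffixes from longest down, /v/ is the first permitted one, so coda /pg/ | onset /v/.
V3 /i/ – V4 /i/: /p/ → onset of the next syllable (single consonants are always licit onsets).
Putting it together: bihb.gipg.vi.pigv.
Mapping each syllable to C/V: /bihb/ → CVCC, /gipg/ → CVCC, /vi/ → CV, /pigv/ → CVCC.

CVCC.CVCC.CV.CVCC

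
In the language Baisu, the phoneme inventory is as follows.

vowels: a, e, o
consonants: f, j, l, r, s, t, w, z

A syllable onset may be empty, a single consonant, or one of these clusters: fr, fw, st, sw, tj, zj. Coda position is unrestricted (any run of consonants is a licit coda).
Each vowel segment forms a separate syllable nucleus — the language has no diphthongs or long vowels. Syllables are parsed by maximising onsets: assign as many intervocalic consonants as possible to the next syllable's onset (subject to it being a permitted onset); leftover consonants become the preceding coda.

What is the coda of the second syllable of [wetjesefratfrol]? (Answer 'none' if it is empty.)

none

The vowels are e, e, e, a, o — 5 nuclei, so 5 syllables.
/e…e/ gap (V1→V2): /tj/ is a licit onset in full, so it all attaches to the next syllable.
/e…e/ gap (V2→V3): /s/ → onset of the next syllable (single consonants are always licit onsets).
/e…a/ gap (V3→V4): cluster /fr/ — /fr/ is itself a permitted onset, so the whole cluster goes right; preceding coda = ∅.
/a…o/ gap (V4→V5): /tfr/ splits as /t/ + /fr/ (/fr/ is the longest suffix that is a licit onset).
Putting it together: we.tje.se.frat.frol.
Syllable 2 is /tje/: onset /tj/, nucleus /e/, coda ∅.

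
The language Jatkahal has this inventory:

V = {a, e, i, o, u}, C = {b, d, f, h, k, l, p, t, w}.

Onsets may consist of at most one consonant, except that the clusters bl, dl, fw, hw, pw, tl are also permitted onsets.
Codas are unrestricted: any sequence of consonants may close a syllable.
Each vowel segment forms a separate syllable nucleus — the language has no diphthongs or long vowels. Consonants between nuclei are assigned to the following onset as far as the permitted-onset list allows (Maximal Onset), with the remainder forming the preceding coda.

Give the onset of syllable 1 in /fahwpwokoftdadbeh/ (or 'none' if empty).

f

The vowels are a, o, o, a, e — 5 nuclei, so 5 syllables.
σ1/σ2 boundary: cluster /hwpw/ — the longest permitted-onset suffix is /pw/; onset = /pw/, preceding coda = /hw/.
σ2/σ3 boundary: /k/ is a single consonant, so it becomes the next onset.
σ3/σ4 boundary: /ftd/; trying suffixes from longest down, /d/ is the first permitted one, so coda /ft/ | onset /d/.
σ4/σ5 boundary: /db/ — longest licit onset from the right is /b/, leaving /d/ as coda.
Syllabification: fahw.pwo.koft.dad.beh.
Syllable 1 is /fahw/: onset /f/, nucleus /a/, coda /hw/.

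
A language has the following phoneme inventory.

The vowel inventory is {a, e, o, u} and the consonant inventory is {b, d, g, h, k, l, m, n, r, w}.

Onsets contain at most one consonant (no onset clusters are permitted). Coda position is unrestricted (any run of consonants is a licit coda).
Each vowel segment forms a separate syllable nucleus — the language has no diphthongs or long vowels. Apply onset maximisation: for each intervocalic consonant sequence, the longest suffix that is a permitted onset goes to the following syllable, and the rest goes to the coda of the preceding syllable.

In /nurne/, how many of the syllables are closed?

Vowels present: u, e; each is a nucleus, giving 2 syllables.
/u…e/ gap (V1→V2): cluster /rn/ — the longest permitted-onset suffix is /n/; onset = /n/, preceding coda = /r/.
Putting it together: nur.ne.
Classifying each syllable: /nur/ (closed), /ne/ (open).
Closed syllables: 1.

1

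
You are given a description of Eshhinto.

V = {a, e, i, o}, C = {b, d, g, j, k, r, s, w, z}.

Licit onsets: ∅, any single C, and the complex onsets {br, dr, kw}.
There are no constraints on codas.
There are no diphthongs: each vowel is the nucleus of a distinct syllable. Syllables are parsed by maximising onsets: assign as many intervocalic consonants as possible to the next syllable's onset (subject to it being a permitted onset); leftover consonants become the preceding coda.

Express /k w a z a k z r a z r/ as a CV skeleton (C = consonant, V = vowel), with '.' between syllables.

Vowels present: a, a, a; each is a nucleus, giving 3 syllables.
Between /a/ (V1) and /a/ (V2): /z/ → onset of the next syllable (single consonants are always licit onsets).
Between /a/ (V2) and /a/ (V3): /kzr/ splits as /kz/ + /r/ (/r/ is the longest suffix that is a licit onset).
Putting it together: kwa.zakz.razr.
Mapping each syllable to C/V: /kwa/ → CCV, /zakz/ → CVCC, /razr/ → CVCC.

CCV.CVCC.CVCC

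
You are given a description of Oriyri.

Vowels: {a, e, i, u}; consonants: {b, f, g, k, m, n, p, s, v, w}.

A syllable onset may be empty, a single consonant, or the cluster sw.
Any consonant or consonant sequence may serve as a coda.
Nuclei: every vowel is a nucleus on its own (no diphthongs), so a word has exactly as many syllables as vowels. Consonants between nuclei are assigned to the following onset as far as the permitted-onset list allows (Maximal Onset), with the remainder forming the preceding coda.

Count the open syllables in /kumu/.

2

Vowels present: u, u; each is a nucleus, giving 2 syllables.
σ1/σ2 boundary: /m/ → onset of the next syllable (single consonants are always licit onsets).
Result: ku.mu.
Classifying each syllable: /ku/ (open), /mu/ (open).
Open syllables: 2.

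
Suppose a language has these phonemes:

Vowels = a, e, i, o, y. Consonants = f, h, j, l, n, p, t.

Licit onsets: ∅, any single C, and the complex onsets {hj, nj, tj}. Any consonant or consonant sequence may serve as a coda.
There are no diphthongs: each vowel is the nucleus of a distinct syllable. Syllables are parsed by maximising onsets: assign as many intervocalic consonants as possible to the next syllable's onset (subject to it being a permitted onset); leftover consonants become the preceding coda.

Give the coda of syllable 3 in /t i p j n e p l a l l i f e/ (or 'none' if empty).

Vowels present: i, e, a, i, e; each is a nucleus, giving 5 syllables.
Between /i/ (V1) and /e/ (V2): cluster /pjn/ — the longest permitted-onset suffix is /n/; onset = /n/, preceding coda = /pj/.
Between /e/ (V2) and /a/ (V3): /pl/ splits as /p/ + /l/ (/l/ is the longest suffix that is a licit onset).
Between /a/ (V3) and /i/ (V4): /ll/; trying suffixes from longest down, /l/ is the first permitted one, so coda /l/ | onset /l/.
Between /i/ (V4) and /e/ (V5): /f/ is a single consonant, so it becomes the next onset.
So the parse is tipj.nep.lal.li.fe.
Syllable 3 is /lal/: onset /l/, nucleus /a/, coda /l/.

l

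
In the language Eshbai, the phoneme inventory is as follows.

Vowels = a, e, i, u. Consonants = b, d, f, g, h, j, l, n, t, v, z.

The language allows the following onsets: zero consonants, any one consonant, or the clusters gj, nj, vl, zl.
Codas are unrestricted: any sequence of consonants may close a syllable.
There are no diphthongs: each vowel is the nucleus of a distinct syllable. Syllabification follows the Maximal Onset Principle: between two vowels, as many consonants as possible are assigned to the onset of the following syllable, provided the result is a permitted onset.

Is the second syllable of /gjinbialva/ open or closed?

open

Nuclei (vowels): i, i, a, a → 4 syllables.
/i…i/ gap (V1→V2): /nb/ splits as /n/ + /b/ (/b/ is the longest suffix that is a licit onset).
/i…a/ gap (V2→V3): nothing intervenes; syllable break is V.V.
/a…a/ gap (V3→V4): cluster /lv/ — the longest permitted-onset suffix is /v/; onset = /v/, preceding coda = /l/.
Putting it together: gjin.bi.al.va.
Syllable 2 is /bi/; it ends in its nucleus with no coda, so it is open.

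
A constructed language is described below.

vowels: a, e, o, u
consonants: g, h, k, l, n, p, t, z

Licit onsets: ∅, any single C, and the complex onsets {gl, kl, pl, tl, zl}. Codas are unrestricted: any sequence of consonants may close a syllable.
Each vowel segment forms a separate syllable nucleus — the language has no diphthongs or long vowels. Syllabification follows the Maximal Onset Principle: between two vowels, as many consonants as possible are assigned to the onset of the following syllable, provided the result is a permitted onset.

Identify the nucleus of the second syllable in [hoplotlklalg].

The vowels are o, o, a — 3 nuclei, so 3 syllables.
The second nucleus (vowel 2 from the left) is /o/.

o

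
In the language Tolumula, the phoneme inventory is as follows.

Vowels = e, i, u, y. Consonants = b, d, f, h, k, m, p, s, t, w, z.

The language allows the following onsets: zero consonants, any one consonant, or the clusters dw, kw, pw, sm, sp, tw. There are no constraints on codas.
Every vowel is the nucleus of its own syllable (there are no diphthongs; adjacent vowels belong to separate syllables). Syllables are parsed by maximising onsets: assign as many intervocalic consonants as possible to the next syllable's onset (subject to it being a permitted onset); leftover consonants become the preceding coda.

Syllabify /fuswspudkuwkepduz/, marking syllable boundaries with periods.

fusw.spud.kuw.kep.duz

The vowels are u, u, u, e, u — 5 nuclei, so 5 syllables.
V1 /u/ – V2 /u/: /swsp/; trying suffixes from longest down, /sp/ is the first permitted one, so coda /sw/ | onset /sp/.
V2 /u/ – V3 /u/: /dk/ splits as /d/ + /k/ (/k/ is the longest suffix that is a licit onset).
V3 /u/ – V4 /e/: /wk/; trying suffixes from longest down, /k/ is the first permitted one, so coda /w/ | onset /k/.
V4 /e/ – V5 /u/: cluster /pd/ — the longest permitted-onset suffix is /d/; onset = /d/, preceding coda = /p/.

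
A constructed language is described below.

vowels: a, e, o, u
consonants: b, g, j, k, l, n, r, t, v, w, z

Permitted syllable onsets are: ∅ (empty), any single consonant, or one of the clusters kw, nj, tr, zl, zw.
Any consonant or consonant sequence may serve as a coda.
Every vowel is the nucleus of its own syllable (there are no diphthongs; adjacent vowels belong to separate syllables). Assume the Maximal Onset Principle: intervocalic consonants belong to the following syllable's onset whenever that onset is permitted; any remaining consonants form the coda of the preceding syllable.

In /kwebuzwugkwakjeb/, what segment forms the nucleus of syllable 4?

a

Vowels present: e, u, u, a, e; each is a nucleus, giving 5 syllables.
The fourth nucleus (vowel 4 from the left) is /a/.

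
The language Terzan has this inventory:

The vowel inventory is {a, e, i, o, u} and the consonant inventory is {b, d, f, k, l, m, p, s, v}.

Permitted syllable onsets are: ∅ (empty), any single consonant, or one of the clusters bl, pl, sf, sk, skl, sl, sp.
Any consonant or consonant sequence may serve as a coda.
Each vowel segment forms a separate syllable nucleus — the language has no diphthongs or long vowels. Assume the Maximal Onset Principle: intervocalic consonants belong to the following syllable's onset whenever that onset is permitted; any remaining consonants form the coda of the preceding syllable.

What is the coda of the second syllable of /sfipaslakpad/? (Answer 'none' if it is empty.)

none

Vowels present: i, a, a, a; each is a nucleus, giving 4 syllables.
Between /i/ (V1) and /a/ (V2): just /p/ — single C goes to the following onset.
Between /a/ (V2) and /a/ (V3): /sl/ — entire cluster is a permitted onset → onset /sl/, coda ∅.
Between /a/ (V3) and /a/ (V4): /kp/ — longest licit onset from the right is /p/, leaving /k/ as coda.
So the parse is sfi.pa.slak.pad.
Syllable 2 is /pa/: onset /p/, nucleus /a/, coda ∅.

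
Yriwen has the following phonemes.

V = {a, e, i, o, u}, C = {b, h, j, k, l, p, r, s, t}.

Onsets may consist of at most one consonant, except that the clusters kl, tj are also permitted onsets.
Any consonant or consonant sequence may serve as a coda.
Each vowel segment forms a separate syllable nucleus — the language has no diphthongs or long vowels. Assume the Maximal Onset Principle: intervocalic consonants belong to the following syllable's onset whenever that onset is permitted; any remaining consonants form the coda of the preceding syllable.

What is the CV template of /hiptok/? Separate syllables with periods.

Vowels present: i, o; each is a nucleus, giving 2 syllables.
/i…o/ gap (V1→V2): /pt/ splits as /p/ + /t/ (/t/ is the longest suffix that is a licit onset).
Syllabification: hip.tok.
Mapping each syllable to C/V: /hip/ → CVC, /tok/ → CVC.

CVC.CVC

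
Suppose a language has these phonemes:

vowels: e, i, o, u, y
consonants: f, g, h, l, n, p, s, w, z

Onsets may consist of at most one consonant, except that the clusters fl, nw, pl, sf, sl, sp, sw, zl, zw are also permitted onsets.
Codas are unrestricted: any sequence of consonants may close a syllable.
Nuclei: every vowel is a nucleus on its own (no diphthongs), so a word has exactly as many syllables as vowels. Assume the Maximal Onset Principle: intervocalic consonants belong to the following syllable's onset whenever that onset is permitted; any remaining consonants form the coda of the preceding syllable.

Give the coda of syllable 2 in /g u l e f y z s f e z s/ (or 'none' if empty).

none

Vowels present: u, e, y, e; each is a nucleus, giving 4 syllables.
σ1/σ2 boundary: just /l/ — single C goes to the following onset.
σ2/σ3 boundary: /f/ → onset of the next syllable (single consonants are always licit onsets).
σ3/σ4 boundary: /zsf/ — longest licit onset from the right is /sf/, leaving /z/ as coda.
So the parse is gu.le.fyz.sfezs.
Syllable 2 is /le/: onset /l/, nucleus /e/, coda ∅.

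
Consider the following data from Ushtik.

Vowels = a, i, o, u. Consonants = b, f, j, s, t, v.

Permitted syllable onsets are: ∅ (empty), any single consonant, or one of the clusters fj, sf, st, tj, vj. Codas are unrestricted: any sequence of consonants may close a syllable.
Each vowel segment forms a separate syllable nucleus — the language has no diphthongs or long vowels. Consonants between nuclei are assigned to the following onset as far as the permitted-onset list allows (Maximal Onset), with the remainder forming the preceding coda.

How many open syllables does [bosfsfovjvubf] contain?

Nuclei (vowels): o, o, u → 3 syllables.
σ1/σ2 boundary: /sfsf/ — longest licit onset from the right is /sf/, leaving /sf/ as coda.
σ2/σ3 boundary: cluster /vjv/ — the longest permitted-onset suffix is /v/; onset = /v/, preceding coda = /vj/.
So the parse is bosf.sfovj.vubf.
Classifying each syllable: /bosf/ (closed), /sfovj/ (closed), /vubf/ (closed).
Open syllables: 0.

0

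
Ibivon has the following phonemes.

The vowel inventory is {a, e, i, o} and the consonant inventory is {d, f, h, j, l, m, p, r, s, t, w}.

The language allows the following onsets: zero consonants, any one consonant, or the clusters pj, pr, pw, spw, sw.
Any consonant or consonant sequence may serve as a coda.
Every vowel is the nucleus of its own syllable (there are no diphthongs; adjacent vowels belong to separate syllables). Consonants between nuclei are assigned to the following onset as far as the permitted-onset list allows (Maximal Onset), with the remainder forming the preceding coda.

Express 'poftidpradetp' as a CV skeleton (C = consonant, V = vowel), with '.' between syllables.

CVC.CVC.CCV.CVCC

Vowels present: o, i, a, e; each is a nucleus, giving 4 syllables.
/o…i/ gap (V1→V2): cluster /ft/ — the longest permitted-onset suffix is /t/; onset = /t/, preceding coda = /f/.
/i…a/ gap (V2→V3): /dpr/ splits as /d/ + /pr/ (/pr/ is the longest suffix that is a licit onset).
/a…e/ gap (V3→V4): /d/ → onset of the next syllable (single consonants are always licit onsets).
So the parse is pof.tid.pra.detp.
Mapping each syllable to C/V: /pof/ → CVC, /tid/ → CVC, /pra/ → CCV, /detp/ → CVCC.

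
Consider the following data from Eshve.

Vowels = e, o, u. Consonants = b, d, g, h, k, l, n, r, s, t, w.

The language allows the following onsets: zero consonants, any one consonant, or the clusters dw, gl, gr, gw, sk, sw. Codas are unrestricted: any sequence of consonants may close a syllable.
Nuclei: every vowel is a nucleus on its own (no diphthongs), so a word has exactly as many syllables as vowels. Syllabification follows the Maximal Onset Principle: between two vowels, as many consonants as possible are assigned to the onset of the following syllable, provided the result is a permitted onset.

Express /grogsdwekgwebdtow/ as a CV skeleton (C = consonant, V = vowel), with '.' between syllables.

Vowels present: o, e, e, o; each is a nucleus, giving 4 syllables.
σ1/σ2 boundary: /gsdw/ — longest licit onset from the right is /dw/, leaving /gs/ as coda.
σ2/σ3 boundary: cluster /kgw/ — the longest permitted-onset suffix is /gw/; onset = /gw/, preceding coda = /k/.
σ3/σ4 boundary: /bdt/ splits as /bd/ + /t/ (/t/ is the longest suffix that is a licit onset).
So the parse is grogs.dwek.gwebd.tow.
Mapping each syllable to C/V: /grogs/ → CCVCC, /dwek/ → CCVC, /gwebd/ → CCVCC, /tow/ → CVC.

CCVCC.CCVC.CCVCC.CVC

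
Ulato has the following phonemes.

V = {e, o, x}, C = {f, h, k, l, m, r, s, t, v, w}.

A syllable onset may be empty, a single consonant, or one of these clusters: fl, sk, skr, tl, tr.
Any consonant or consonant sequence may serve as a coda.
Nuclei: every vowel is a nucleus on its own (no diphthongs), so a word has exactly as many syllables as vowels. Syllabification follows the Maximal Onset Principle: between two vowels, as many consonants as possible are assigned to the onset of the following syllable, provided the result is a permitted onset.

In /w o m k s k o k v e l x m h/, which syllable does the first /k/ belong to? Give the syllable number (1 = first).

Vowels present: o, o, e, x; each is a nucleus, giving 4 syllables.
V1 /o/ – V2 /o/: /mksk/ splits as /mk/ + /sk/ (/sk/ is the longest suffix that is a licit onset).
V2 /o/ – V3 /e/: /kv/ splits as /k/ + /v/ (/v/ is the longest suffix that is a licit onset).
V3 /e/ – V4 /x/: /l/ → onset of the next syllable (single consonants are always licit onsets).
Syllabification: womk.skok.ve.lxmh.
The first /k/ is in the coda of syllable 1 (/womk/).

1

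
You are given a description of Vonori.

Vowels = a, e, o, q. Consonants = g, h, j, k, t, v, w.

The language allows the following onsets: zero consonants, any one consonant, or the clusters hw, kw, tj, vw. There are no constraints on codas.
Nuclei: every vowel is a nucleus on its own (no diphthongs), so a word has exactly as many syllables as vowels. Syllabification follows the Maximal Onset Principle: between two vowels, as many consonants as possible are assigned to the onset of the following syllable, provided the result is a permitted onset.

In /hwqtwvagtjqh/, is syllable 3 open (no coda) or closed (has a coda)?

closed

The vowels are q, a, q — 3 nuclei, so 3 syllables.
σ1/σ2 boundary: /twv/ splits as /tw/ + /v/ (/v/ is the longest suffix that is a licit onset).
σ2/σ3 boundary: cluster /gtj/ — the longest permitted-onset suffix is /tj/; onset = /tj/, preceding coda = /g/.
Syllabification: hwqtw.vag.tjqh.
Syllable 3 is /tjqh/ with coda /h/, so it is closed.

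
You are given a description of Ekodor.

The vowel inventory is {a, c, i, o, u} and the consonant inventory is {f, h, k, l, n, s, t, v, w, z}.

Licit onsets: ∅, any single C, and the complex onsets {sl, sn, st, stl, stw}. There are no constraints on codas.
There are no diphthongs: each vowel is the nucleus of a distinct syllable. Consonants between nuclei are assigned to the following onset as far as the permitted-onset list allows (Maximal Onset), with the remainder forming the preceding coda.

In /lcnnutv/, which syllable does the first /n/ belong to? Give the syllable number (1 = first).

1

The vowels are c, u — 2 nuclei, so 2 syllables.
/c…u/ gap (V1→V2): /nn/ — longest licit onset from the right is /n/, leaving /n/ as coda.
Result: lcn.nutv.
The first /n/ is in the coda of syllable 1 (/lcn/).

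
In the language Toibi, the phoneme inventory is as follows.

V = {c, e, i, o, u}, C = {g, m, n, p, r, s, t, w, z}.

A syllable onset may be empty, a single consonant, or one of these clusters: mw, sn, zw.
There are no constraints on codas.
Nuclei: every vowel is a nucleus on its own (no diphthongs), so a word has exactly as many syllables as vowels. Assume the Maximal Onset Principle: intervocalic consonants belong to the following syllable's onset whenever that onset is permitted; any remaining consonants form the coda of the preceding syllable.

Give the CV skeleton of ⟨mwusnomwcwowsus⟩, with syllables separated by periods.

The vowels are u, o, c, o, u — 5 nuclei, so 5 syllables.
/u…o/ gap (V1→V2): /sn/ — entire cluster is a permitted onset → onset /sn/, coda ∅.
/o…c/ gap (V2→V3): /mw/ is a licit onset in full, so it all attaches to the next syllable.
/c…o/ gap (V3→V4): /w/ → onset of the next syllable (single consonants are always licit onsets).
/o…u/ gap (V4→V5): /ws/; trying suffixes from longest down, /s/ is the first permitted one, so coda /w/ | onset /s/.
Putting it together: mwu.sno.mwc.wow.sus.
Mapping each syllable to C/V: /mwu/ → CCV, /sno/ → CCV, /mwc/ → CCV, /wow/ → CVC, /sus/ → CVC.

CCV.CCV.CCV.CVC.CVC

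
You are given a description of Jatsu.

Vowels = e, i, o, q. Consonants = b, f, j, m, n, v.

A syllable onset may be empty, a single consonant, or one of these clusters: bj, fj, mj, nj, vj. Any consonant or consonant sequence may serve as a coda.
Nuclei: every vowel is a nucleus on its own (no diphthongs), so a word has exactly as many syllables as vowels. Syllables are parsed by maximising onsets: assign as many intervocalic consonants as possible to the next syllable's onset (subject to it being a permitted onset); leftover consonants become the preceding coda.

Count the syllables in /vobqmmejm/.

3

Nuclei (vowels): o, q, e → 3 syllables.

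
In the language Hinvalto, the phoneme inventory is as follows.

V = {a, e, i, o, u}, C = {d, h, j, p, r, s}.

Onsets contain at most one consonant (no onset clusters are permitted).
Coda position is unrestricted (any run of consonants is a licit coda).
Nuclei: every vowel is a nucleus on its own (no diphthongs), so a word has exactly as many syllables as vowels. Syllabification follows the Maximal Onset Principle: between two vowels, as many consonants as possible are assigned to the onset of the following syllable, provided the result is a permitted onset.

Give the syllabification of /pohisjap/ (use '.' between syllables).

Nuclei (vowels): o, i, a → 3 syllables.
Between /o/ (V1) and /i/ (V2): just /h/ — single C goes to the following onset.
Between /i/ (V2) and /a/ (V3): cluster /sj/ — the longest permitted-onset suffix is /j/; onset = /j/, preceding coda = /s/.

po.his.jap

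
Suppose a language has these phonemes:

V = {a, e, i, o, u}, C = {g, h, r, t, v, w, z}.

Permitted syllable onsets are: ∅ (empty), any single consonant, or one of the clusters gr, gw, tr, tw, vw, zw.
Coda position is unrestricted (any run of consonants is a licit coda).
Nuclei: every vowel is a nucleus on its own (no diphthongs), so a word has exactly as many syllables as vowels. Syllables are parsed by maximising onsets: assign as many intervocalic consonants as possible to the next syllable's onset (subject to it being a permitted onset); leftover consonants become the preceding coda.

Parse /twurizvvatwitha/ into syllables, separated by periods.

Vowels present: u, i, a, i, a; each is a nucleus, giving 5 syllables.
V1 /u/ – V2 /i/: /r/ → onset of the next syllable (single consonants are always licit onsets).
V2 /i/ – V3 /a/: /zvv/ — longest licit onset from the right is /v/, leaving /zv/ as coda.
V3 /a/ – V4 /i/: cluster /tw/ — /tw/ is itself a permitted onset, so the whole cluster goes right; preceding coda = ∅.
V4 /i/ – V5 /a/: /th/ — longest licit onset from the right is /h/, leaving /t/ as coda.

twu.rizv.va.twit.ha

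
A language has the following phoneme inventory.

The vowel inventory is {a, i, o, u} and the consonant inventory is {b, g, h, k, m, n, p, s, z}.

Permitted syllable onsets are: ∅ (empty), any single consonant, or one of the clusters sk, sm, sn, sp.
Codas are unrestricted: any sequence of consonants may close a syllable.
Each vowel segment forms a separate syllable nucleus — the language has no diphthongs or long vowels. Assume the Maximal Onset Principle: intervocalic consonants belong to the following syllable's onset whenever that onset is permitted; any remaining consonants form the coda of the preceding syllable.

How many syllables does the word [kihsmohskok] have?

Vowels present: i, o, o; each is a nucleus, giving 3 syllables.

3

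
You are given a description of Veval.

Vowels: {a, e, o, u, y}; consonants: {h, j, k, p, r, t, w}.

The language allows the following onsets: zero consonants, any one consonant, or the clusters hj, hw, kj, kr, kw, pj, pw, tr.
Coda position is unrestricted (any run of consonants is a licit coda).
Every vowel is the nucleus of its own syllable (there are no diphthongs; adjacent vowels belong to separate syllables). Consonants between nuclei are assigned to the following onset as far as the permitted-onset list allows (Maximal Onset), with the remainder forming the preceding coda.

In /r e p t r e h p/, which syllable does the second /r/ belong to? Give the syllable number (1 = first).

2

Nuclei (vowels): e, e → 2 syllables.
V1 /e/ – V2 /e/: /ptr/; trying suffixes from longest down, /tr/ is the first permitted one, so coda /p/ | onset /tr/.
So the parse is rep.trehp.
The second /r/ is in the onset of syllable 2 (/trehp/).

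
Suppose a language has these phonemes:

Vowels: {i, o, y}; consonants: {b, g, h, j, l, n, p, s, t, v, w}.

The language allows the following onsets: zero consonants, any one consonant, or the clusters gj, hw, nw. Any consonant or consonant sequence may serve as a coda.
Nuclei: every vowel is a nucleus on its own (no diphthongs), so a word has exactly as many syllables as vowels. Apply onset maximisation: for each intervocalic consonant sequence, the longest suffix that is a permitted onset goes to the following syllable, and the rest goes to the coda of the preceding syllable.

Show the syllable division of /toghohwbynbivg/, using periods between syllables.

tog.hohw.byn.bivg

Vowels present: o, o, y, i; each is a nucleus, giving 4 syllables.
V1 /o/ – V2 /o/: /gh/ — longest licit onset from the right is /h/, leaving /g/ as coda.
V2 /o/ – V3 /y/: /hwb/ splits as /hw/ + /b/ (/b/ is the longest suffix that is a licit onset).
V3 /y/ – V4 /i/: /nb/; trying suffixes from longest down, /b/ is the first permitted one, so coda /n/ | onset /b/.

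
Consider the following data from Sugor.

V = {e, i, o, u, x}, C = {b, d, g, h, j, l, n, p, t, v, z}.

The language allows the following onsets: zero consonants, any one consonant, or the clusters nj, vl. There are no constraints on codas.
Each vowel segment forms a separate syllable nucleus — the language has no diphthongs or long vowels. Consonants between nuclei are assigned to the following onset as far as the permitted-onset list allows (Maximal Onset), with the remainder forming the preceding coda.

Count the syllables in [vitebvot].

3

The vowels are i, e, o — 3 nuclei, so 3 syllables.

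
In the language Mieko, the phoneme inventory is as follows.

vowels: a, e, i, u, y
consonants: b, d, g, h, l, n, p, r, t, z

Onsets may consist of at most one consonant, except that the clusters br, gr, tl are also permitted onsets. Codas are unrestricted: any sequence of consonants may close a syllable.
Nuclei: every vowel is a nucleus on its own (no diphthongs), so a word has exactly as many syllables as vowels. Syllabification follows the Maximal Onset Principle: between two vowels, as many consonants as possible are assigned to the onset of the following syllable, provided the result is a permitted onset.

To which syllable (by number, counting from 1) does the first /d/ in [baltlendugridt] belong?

The vowels are a, e, u, i — 4 nuclei, so 4 syllables.
Between /a/ (V1) and /e/ (V2): /ltl/ — longest licit onset from the right is /tl/, leaving /l/ as coda.
Between /e/ (V2) and /u/ (V3): /nd/ splits as /n/ + /d/ (/d/ is the longest suffix that is a licit onset).
Between /u/ (V3) and /i/ (V4): /gr/ is a licit onset in full, so it all attaches to the next syllable.
Syllabification: bal.tlen.du.gridt.
The first /d/ is in the onset of syllable 3 (/du/).

3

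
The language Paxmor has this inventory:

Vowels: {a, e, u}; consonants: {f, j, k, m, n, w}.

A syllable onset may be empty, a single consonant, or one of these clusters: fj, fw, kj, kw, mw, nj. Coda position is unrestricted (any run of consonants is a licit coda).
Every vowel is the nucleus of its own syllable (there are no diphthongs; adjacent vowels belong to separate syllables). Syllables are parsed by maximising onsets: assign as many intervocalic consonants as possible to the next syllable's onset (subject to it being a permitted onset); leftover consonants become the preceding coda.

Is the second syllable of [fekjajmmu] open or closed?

Vowels present: e, a, u; each is a nucleus, giving 3 syllables.
σ1/σ2 boundary: /kj/ is a licit onset in full, so it all attaches to the next syllable.
σ2/σ3 boundary: cluster /jmm/ — the longest permitted-onset suffix is /m/; onset = /m/, preceding coda = /jm/.
Result: fe.kjajm.mu.
Syllable 2 is /kjajm/ with coda /jm/, so it is closed.

closed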